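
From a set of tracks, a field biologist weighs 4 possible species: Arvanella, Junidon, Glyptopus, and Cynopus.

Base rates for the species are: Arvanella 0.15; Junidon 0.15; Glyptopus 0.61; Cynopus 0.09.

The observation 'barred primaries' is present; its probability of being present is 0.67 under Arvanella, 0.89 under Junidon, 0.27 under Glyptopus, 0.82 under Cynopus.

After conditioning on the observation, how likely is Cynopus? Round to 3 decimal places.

Multiply each prior by the likelihood of the observation:
  Arvanella: 0.15 × 0.67 = 0.1005
  Junidon: 0.15 × 0.89 = 0.1335
  Glyptopus: 0.61 × 0.27 = 0.1647
  Cynopus: 0.09 × 0.82 = 0.0738
Marginal likelihood of the evidence = 0.4725.
P(Cynopus | evidence) = 0.0738 / 0.4725 ≈ 0.156.

0.156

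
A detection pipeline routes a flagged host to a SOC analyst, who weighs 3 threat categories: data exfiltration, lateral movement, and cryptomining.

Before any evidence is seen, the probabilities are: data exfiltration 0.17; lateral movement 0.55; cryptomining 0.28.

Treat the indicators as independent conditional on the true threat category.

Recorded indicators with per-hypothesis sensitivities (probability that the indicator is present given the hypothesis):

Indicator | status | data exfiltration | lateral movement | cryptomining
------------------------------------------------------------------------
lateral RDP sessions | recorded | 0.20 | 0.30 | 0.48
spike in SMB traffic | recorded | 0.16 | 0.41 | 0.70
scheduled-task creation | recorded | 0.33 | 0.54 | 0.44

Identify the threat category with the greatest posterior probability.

For each hypothesis, the unnormalized posterior weight is prior × product of the indicator likelihoods:
  data exfiltration: 0.17 × 0.20 × 0.16 × 0.33 = 0.0017952
  lateral movement: 0.55 × 0.30 × 0.41 × 0.54 = 0.036531
  cryptomining: 0.28 × 0.48 × 0.70 × 0.44 = 0.041395
The unnormalized weights sum to 0.079721.
P(data exfiltration | evidence) ≈ 0.0017952 / 0.079721 ≈ 0.023
P(lateral movement | evidence) ≈ 0.036531 / 0.079721 ≈ 0.458
P(cryptomining | evidence) ≈ 0.041395 / 0.079721 ≈ 0.519
The largest is 0.519, so cryptomining is most probable.

cryptomining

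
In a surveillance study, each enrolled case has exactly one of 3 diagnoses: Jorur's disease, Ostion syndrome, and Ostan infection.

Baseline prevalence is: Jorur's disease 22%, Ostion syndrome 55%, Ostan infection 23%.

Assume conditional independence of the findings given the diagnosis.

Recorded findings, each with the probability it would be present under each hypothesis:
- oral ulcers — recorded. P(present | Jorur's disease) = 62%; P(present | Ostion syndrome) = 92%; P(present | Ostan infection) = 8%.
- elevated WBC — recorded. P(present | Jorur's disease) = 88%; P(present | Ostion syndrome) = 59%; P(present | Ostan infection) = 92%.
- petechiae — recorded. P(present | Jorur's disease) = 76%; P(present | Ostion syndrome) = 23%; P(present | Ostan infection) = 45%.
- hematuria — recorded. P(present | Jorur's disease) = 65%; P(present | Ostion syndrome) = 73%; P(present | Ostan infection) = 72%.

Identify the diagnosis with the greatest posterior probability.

Multiply each prior by the joint likelihood of the evidence pattern:
  Jorur's disease: 0.22 × 0.62 × 0.88 × 0.76 × 0.65 = 0.059296
  Ostion syndrome: 0.55 × 0.92 × 0.59 × 0.23 × 0.73 = 0.050125
  Ostan infection: 0.23 × 0.08 × 0.92 × 0.45 × 0.72 = 0.0054847
The unnormalized weights sum to 0.11491.
P(Jorur's disease | evidence) ≈ 0.059296 / 0.11491 ≈ 0.516
P(Ostion syndrome | evidence) ≈ 0.050125 / 0.11491 ≈ 0.436
P(Ostan infection | evidence) ≈ 0.0054847 / 0.11491 ≈ 0.048
The largest is 0.516, so Jorur's disease is most probable.

Jorur's disease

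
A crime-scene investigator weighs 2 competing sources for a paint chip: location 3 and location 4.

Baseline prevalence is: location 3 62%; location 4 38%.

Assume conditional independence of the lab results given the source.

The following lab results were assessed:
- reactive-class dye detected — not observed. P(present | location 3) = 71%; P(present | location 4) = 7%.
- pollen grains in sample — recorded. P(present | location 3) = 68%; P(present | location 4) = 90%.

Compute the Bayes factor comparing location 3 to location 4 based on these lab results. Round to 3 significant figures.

0.236

Take the product of per-lab result likelihoods under each hypothesis (using 1 − P(present | H) for each absent lab result), then divide.
  location 3: (1 − 0.71) × 0.68 = 0.1972
  location 4: (1 − 0.07) × 0.90 = 0.837
Bayes factor = 0.1972 / 0.837 ≈ 0.236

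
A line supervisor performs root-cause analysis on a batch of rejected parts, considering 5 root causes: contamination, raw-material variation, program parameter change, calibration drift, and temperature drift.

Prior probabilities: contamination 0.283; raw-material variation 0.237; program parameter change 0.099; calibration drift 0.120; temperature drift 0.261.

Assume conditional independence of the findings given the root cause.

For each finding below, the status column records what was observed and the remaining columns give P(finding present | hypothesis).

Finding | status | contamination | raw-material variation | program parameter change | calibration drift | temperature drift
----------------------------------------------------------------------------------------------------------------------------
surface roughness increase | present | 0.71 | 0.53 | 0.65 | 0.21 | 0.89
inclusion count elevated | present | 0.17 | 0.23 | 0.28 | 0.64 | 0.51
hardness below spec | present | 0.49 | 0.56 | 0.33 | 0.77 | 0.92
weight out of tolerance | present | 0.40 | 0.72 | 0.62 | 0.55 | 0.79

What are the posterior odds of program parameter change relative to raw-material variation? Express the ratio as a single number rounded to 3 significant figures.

0.316

Posterior odds equal prior odds times the likelihood ratio; only the two competing hypotheses matter.
  program parameter change: 0.099 × 0.65 × 0.28 × 0.33 × 0.62 = 0.0036865
  raw-material variation: 0.237 × 0.53 × 0.23 × 0.56 × 0.72 = 0.011649
Odds(program parameter change : raw-material variation) = 0.0036865 / 0.011649 ≈ 0.316.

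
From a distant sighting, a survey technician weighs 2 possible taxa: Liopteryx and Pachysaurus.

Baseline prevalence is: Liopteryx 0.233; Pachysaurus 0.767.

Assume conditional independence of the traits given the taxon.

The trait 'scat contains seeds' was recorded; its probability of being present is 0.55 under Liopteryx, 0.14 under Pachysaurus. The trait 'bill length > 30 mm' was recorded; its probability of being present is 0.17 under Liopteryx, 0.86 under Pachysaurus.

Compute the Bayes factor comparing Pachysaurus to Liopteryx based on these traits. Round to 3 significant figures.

Take the product of per-trait likelihoods under each hypothesis, then divide.
  Pachysaurus: 0.14 × 0.86 = 0.1204
  Liopteryx: 0.55 × 0.17 = 0.0935
Bayes factor = 0.1204 / 0.0935 ≈ 1.29

1.29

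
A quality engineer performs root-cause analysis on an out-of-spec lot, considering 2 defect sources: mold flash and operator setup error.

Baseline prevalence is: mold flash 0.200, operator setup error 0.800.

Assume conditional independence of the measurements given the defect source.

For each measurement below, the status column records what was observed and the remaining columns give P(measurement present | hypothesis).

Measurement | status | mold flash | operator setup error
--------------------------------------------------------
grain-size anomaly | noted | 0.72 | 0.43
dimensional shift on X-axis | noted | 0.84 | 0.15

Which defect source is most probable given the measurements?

For each hypothesis, the unnormalized posterior weight is prior × product of the measurement likelihoods:
  mold flash: 0.200 × 0.72 × 0.84 = 0.12096
  operator setup error: 0.800 × 0.43 × 0.15 = 0.0516
Normalizing constant Z = 0.12096 + 0.0516 = 0.17256.
P(mold flash | evidence) ≈ 0.12096 / 0.17256 ≈ 0.701
P(operator setup error | evidence) ≈ 0.0516 / 0.17256 ≈ 0.299
The largest is 0.701, so mold flash is most probable.

mold flash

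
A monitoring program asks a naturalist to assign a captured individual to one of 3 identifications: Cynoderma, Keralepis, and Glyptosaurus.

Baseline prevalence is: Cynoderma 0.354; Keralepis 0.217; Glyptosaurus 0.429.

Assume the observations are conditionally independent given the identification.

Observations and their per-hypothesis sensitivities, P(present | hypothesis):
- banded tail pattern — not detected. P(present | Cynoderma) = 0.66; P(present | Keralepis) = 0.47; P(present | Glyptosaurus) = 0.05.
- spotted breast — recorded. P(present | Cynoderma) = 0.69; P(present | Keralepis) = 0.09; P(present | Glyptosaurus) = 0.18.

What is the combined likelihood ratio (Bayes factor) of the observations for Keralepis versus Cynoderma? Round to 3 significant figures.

0.203

Joint likelihood of the evidence pattern under each hypothesis (using 1 − P(present | H) for each absent observation):
  Keralepis: (1 − 0.47) × 0.09 = 0.0477
  Cynoderma: (1 − 0.66) × 0.69 = 0.2346
Bayes factor = 0.0477 / 0.2346 ≈ 0.203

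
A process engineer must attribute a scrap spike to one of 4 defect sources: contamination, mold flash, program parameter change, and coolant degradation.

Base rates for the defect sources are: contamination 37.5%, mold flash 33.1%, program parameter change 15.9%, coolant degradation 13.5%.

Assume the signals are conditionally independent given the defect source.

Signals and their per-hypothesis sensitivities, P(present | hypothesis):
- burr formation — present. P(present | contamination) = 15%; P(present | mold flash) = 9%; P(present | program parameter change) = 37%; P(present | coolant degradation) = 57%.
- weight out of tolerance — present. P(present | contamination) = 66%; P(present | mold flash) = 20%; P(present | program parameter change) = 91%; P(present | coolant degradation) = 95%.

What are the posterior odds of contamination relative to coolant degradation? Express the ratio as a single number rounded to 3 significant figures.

The normalizing constant cancels in an odds ratio, so compute prior × likelihood for the two hypotheses only:
  contamination: 0.375 × 0.15 × 0.66 = 0.037125
  coolant degradation: 0.135 × 0.57 × 0.95 = 0.073103
Odds(contamination : coolant degradation) = 0.037125 / 0.073103 ≈ 0.508.

0.508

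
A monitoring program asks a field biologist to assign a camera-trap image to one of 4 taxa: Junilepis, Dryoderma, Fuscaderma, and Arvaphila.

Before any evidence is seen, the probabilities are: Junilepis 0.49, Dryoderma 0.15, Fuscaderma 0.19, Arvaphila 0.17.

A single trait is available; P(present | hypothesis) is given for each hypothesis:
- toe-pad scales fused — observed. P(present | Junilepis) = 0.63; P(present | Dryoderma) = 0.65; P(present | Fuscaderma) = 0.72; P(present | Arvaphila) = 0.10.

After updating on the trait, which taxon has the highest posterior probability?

Junilepis

For each hypothesis, the unnormalized posterior weight is prior × likelihood:
  Junilepis: 0.49 × 0.63 = 0.3087
  Dryoderma: 0.15 × 0.65 = 0.0975
  Fuscaderma: 0.19 × 0.72 = 0.1368
  Arvaphila: 0.17 × 0.10 = 0.017
Normalizing constant Z = 0.3087 + 0.0975 + 0.1368 + 0.017 = 0.56.
P(Junilepis | evidence) ≈ 0.3087 / 0.56 ≈ 0.551
P(Dryoderma | evidence) ≈ 0.0975 / 0.56 ≈ 0.174
P(Fuscaderma | evidence) ≈ 0.1368 / 0.56 ≈ 0.244
P(Arvaphila | evidence) ≈ 0.017 / 0.56 ≈ 0.030
The largest is 0.551, so Junilepis is most probable.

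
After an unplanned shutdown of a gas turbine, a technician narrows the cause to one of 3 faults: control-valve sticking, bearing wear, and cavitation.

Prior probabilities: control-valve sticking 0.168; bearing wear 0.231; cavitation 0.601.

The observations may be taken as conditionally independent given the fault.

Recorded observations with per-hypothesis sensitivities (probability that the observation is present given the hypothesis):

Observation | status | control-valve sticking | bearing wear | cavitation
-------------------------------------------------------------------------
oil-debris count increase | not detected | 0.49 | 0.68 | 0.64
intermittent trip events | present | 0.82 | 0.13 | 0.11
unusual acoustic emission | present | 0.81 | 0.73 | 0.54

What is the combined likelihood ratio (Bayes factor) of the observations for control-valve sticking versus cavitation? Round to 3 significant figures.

15.8

Take the product of per-observation likelihoods under each hypothesis (using 1 − P(present | H) for each absent observation), then divide.
  control-valve sticking: (1 − 0.49) × 0.82 × 0.81 = 0.33874
  cavitation: (1 − 0.64) × 0.11 × 0.54 = 0.021384
Bayes factor = 0.33874 / 0.021384 ≈ 15.8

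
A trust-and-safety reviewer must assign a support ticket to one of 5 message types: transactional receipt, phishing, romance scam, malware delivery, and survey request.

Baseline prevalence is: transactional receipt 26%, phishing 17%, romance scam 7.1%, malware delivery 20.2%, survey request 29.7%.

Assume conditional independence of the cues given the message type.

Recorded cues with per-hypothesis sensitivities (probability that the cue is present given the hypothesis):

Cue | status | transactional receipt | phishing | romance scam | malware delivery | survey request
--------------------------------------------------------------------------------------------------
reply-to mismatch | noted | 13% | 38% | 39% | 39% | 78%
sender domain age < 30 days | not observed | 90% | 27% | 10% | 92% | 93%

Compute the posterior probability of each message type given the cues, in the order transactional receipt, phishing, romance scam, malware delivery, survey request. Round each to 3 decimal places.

By Bayes' rule with conditional independence, the unnormalized weight for each hypothesis is prior × ∏ likelihoods (using 1 − P(present | H) for each absent cue):
  transactional receipt: 0.260 × 0.13 × (1 − 0.90) = 0.00338
  phishing: 0.170 × 0.38 × (1 − 0.27) = 0.047158
  romance scam: 0.071 × 0.39 × (1 − 0.10) = 0.024921
  malware delivery: 0.202 × 0.39 × (1 − 0.92) = 0.0063024
  survey request: 0.297 × 0.78 × (1 − 0.93) = 0.016216
Normalizing constant Z = 0.00338 + 0.047158 + 0.024921 + 0.0063024 + 0.016216 = 0.097978.
P(transactional receipt | evidence) = 0.00338 / 0.097978 ≈ 0.034
P(phishing | evidence) = 0.047158 / 0.097978 ≈ 0.481
P(romance scam | evidence) = 0.024921 / 0.097978 ≈ 0.254
P(malware delivery | evidence) = 0.0063024 / 0.097978 ≈ 0.064
P(survey request | evidence) = 0.016216 / 0.097978 ≈ 0.166

0.034, 0.481, 0.254, 0.064, 0.166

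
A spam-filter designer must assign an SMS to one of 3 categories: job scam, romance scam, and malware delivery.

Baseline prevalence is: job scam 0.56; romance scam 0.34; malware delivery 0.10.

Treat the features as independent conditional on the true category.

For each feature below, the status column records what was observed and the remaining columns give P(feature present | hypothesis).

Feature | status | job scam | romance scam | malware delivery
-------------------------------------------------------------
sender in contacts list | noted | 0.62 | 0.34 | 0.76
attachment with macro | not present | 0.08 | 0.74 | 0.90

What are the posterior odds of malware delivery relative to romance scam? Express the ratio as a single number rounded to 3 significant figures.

The normalizing constant cancels in an odds ratio, so compute prior × likelihood for the two hypotheses only (using 1 − P(present | H) for each absent feature):
  malware delivery: 0.10 × 0.76 × (1 − 0.90) = 0.0076
  romance scam: 0.34 × 0.34 × (1 − 0.74) = 0.030056
Posterior odds = 0.0076 / 0.030056 ≈ 0.253.

0.253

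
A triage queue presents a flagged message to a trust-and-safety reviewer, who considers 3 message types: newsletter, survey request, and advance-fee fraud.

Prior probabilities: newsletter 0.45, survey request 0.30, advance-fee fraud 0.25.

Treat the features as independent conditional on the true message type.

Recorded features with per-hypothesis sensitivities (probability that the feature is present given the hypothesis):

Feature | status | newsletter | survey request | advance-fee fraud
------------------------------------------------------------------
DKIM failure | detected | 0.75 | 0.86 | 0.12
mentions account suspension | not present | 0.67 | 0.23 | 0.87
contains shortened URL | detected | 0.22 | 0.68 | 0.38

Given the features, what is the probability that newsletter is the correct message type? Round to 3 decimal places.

For each hypothesis, the unnormalized posterior weight is prior × product of the feature likelihoods (using 1 − P(present | H) for each absent feature):
  newsletter: 0.45 × 0.75 × (1 − 0.67) × 0.22 = 0.024502
  survey request: 0.30 × 0.86 × (1 − 0.23) × 0.68 = 0.13509
  advance-fee fraud: 0.25 × 0.12 × (1 − 0.87) × 0.38 = 0.001482
The unnormalized weights sum to 0.16107.
P(newsletter | evidence) = 0.024502 / 0.16107 ≈ 0.152.

0.152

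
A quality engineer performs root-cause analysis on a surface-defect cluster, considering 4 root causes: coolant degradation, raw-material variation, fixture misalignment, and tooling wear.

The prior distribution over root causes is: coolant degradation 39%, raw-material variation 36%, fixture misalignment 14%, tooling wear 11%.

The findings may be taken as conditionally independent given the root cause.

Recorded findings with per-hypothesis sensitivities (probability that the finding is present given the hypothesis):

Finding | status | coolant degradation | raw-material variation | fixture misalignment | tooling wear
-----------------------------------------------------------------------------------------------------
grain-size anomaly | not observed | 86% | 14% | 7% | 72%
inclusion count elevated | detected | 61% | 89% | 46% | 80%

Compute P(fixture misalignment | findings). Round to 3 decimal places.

0.152

Multiply each prior by the joint likelihood of the evidence pattern (using 1 − P(present | H) for each absent finding):
  coolant degradation: 0.39 × (1 − 0.86) × 0.61 = 0.033306
  raw-material variation: 0.36 × (1 − 0.14) × 0.89 = 0.27554
  fixture misalignment: 0.14 × (1 − 0.07) × 0.46 = 0.059892
  tooling wear: 0.11 × (1 − 0.72) × 0.80 = 0.02464
The unnormalized weights sum to 0.39338.
P(fixture misalignment | evidence) = 0.059892 / 0.39338 ≈ 0.152.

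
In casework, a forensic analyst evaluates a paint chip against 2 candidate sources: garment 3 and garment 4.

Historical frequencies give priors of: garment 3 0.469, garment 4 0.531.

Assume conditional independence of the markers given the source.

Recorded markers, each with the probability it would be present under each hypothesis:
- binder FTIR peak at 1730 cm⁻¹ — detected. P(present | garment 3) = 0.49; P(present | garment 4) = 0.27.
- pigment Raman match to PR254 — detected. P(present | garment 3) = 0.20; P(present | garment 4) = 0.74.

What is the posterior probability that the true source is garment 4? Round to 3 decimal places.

0.698

By Bayes' rule with conditional independence, the unnormalized weight for each hypothesis is prior × ∏ likelihoods:
  garment 3: 0.469 × 0.49 × 0.20 = 0.045962
  garment 4: 0.531 × 0.27 × 0.74 = 0.10609
Normalizing constant Z = 0.045962 + 0.10609 = 0.15206.
P(garment 4 | evidence) = 0.10609 / 0.15206 ≈ 0.698.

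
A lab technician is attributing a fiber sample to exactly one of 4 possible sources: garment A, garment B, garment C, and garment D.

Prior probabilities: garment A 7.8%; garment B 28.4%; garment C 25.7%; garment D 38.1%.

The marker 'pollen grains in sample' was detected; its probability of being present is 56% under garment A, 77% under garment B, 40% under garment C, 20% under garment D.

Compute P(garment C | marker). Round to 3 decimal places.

0.233

For each hypothesis, the unnormalized posterior weight is prior × likelihood:
  garment A: 0.078 × 0.56 = 0.04368
  garment B: 0.284 × 0.77 = 0.21868
  garment C: 0.257 × 0.40 = 0.1028
  garment D: 0.381 × 0.20 = 0.0762
Normalizing constant Z = 0.04368 + 0.21868 + 0.1028 + 0.0762 = 0.44136.
P(garment C | evidence) = 0.1028 / 0.44136 ≈ 0.233.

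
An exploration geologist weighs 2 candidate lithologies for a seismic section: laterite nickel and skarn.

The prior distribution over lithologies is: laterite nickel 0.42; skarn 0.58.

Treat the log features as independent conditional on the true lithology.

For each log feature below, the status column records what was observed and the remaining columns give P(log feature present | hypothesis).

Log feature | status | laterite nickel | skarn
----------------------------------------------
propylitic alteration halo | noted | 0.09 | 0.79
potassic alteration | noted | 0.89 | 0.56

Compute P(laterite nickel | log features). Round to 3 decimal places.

0.116

By Bayes' rule with conditional independence, the unnormalized weight for each hypothesis is prior × ∏ likelihoods:
  laterite nickel: 0.42 × 0.09 × 0.89 = 0.033642
  skarn: 0.58 × 0.79 × 0.56 = 0.25659
The unnormalized weights sum to 0.29023.
P(laterite nickel | evidence) = 0.033642 / 0.29023 ≈ 0.116.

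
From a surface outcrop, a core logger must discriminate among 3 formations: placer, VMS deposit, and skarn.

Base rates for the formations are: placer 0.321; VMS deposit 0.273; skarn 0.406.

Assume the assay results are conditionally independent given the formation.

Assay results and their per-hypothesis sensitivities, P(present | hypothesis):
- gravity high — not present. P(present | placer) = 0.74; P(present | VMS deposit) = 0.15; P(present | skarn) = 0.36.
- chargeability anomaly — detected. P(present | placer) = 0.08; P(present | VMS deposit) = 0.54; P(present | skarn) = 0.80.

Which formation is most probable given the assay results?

skarn

By Bayes' rule with conditional independence, the unnormalized weight for each hypothesis is prior × ∏ likelihoods (using 1 − P(present | H) for each absent assay result):
  placer: 0.321 × (1 − 0.74) × 0.08 = 0.0066768
  VMS deposit: 0.273 × (1 − 0.15) × 0.54 = 0.12531
  skarn: 0.406 × (1 − 0.36) × 0.80 = 0.20787
Normalizing constant Z = 0.0066768 + 0.12531 + 0.20787 = 0.33986.
P(placer | evidence) ≈ 0.0066768 / 0.33986 ≈ 0.020
P(VMS deposit | evidence) ≈ 0.12531 / 0.33986 ≈ 0.369
P(skarn | evidence) ≈ 0.20787 / 0.33986 ≈ 0.612
The largest is 0.612, so skarn is most probable.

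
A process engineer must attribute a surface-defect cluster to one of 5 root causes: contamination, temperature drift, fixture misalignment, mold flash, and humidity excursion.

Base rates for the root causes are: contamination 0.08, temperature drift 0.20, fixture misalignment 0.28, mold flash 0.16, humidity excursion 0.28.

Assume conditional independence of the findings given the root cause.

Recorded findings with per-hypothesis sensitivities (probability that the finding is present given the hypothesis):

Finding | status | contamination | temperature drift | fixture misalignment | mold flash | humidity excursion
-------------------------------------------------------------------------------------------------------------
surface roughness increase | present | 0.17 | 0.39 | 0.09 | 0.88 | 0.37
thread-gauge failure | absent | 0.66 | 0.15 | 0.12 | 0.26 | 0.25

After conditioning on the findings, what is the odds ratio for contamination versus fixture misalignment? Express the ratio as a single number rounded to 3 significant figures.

Unnormalized posterior weight (prior times the finding likelihoods) for each of the two hypotheses (using 1 − P(present | H) for each absent finding):
  contamination: 0.08 × 0.17 × (1 − 0.66) = 0.004624
  fixture misalignment: 0.28 × 0.09 × (1 − 0.12) = 0.022176
Posterior odds = 0.004624 / 0.022176 ≈ 0.209.

0.209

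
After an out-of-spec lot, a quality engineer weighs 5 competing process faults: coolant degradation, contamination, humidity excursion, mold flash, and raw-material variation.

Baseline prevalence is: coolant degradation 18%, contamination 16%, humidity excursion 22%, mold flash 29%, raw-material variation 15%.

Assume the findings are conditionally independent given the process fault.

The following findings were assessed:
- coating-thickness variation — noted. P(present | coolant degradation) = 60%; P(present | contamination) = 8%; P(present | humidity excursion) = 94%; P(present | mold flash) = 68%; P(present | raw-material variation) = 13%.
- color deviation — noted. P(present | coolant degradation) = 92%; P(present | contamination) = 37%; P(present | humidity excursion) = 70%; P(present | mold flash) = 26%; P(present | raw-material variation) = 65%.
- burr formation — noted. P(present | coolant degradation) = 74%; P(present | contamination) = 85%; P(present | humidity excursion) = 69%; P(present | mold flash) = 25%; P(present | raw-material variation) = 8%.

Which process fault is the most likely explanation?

Multiply each prior by the joint likelihood of the evidence pattern:
  coolant degradation: 0.18 × 0.60 × 0.92 × 0.74 = 0.073526
  contamination: 0.16 × 0.08 × 0.37 × 0.85 = 0.0040256
  humidity excursion: 0.22 × 0.94 × 0.70 × 0.69 = 0.099884
  mold flash: 0.29 × 0.68 × 0.26 × 0.25 = 0.012818
  raw-material variation: 0.15 × 0.13 × 0.65 × 0.08 = 0.001014
Marginal likelihood of the evidence = 0.19127.
P(coolant degradation | evidence) ≈ 0.073526 / 0.19127 ≈ 0.384
P(contamination | evidence) ≈ 0.0040256 / 0.19127 ≈ 0.021
P(humidity excursion | evidence) ≈ 0.099884 / 0.19127 ≈ 0.522
P(mold flash | evidence) ≈ 0.012818 / 0.19127 ≈ 0.067
P(raw-material variation | evidence) ≈ 0.001014 / 0.19127 ≈ 0.005
The largest is 0.522, so humidity excursion is most probable.

humidity excursion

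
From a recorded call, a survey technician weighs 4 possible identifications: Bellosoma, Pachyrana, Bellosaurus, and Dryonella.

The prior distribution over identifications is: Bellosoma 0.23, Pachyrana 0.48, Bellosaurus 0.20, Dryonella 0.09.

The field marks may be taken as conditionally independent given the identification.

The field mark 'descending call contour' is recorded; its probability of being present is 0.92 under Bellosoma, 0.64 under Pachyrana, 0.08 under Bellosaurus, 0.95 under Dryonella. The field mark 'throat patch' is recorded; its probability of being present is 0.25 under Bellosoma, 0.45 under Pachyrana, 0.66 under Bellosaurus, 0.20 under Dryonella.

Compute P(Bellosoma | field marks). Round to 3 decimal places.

0.242

By Bayes' rule with conditional independence, the unnormalized weight for each hypothesis is prior × ∏ likelihoods:
  Bellosoma: 0.23 × 0.92 × 0.25 = 0.0529
  Pachyrana: 0.48 × 0.64 × 0.45 = 0.13824
  Bellosaurus: 0.20 × 0.08 × 0.66 = 0.01056
  Dryonella: 0.09 × 0.95 × 0.20 = 0.0171
The unnormalized weights sum to 0.2188.
P(Bellosoma | evidence) = 0.0529 / 0.2188 ≈ 0.242.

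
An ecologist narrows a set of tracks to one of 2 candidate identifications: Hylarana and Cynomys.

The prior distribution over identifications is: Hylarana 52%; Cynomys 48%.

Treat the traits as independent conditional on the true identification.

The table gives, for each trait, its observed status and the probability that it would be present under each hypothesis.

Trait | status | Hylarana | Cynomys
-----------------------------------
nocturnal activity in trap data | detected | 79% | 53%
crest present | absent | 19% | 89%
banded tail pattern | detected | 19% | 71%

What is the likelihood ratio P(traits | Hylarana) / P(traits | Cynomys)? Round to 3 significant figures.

2.94

Joint likelihood of the trait pattern under each hypothesis (using 1 − P(present | H) for each absent trait):
  Hylarana: 0.79 × (1 − 0.19) × 0.19 = 0.12158
  Cynomys: 0.53 × (1 − 0.89) × 0.71 = 0.041393
Bayes factor = 0.12158 / 0.041393 ≈ 2.94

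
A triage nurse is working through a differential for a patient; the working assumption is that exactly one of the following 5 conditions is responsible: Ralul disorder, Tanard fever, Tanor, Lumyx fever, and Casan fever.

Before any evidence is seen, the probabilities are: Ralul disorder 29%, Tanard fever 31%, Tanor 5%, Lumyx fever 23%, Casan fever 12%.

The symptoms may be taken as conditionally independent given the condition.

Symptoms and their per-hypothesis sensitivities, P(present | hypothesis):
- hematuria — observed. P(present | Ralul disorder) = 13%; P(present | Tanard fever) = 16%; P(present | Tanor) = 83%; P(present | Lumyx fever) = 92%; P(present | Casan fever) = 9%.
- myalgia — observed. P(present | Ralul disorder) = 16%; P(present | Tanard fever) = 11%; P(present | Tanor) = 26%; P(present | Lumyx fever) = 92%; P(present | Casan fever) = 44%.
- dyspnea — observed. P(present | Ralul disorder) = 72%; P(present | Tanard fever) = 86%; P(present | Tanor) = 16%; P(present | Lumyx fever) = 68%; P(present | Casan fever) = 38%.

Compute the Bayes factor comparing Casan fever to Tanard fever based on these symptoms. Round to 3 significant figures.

Joint likelihood of the symptom pattern under each hypothesis:
  Casan fever: 0.09 × 0.44 × 0.38 = 0.015048
  Tanard fever: 0.16 × 0.11 × 0.86 = 0.015136
Bayes factor = 0.015048 / 0.015136 ≈ 0.994

0.994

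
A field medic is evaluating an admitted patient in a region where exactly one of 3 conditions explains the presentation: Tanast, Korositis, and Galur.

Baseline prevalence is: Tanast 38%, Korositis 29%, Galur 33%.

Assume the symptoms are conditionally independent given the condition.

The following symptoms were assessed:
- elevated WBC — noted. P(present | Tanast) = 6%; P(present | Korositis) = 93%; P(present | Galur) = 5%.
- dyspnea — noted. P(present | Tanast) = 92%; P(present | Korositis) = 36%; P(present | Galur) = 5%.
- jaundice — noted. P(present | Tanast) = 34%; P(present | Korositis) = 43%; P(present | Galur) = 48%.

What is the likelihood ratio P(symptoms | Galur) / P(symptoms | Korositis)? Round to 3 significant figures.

0.00834

Joint likelihood of the symptom pattern under each hypothesis:
  Galur: 0.05 × 0.05 × 0.48 = 0.0012
  Korositis: 0.93 × 0.36 × 0.43 = 0.14396
Bayes factor = 0.0012 / 0.14396 ≈ 0.00834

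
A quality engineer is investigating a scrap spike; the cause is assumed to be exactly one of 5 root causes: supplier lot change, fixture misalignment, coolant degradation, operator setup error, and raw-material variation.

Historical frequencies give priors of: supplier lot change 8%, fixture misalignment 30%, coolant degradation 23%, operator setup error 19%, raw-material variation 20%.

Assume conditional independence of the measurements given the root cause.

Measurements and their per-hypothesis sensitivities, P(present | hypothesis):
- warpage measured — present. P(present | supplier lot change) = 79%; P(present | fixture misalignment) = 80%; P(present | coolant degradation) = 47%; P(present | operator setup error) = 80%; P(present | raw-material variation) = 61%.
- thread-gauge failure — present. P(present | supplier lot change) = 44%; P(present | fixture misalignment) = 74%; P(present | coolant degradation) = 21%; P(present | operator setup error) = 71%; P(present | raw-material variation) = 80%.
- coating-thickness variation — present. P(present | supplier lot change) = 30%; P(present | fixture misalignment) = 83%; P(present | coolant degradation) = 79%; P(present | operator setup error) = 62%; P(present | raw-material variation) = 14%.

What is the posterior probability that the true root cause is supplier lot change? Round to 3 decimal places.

Multiply each prior by the joint likelihood of the measurement pattern:
  supplier lot change: 0.08 × 0.79 × 0.44 × 0.30 = 0.0083424
  fixture misalignment: 0.30 × 0.80 × 0.74 × 0.83 = 0.14741
  coolant degradation: 0.23 × 0.47 × 0.21 × 0.79 = 0.017934
  operator setup error: 0.19 × 0.80 × 0.71 × 0.62 = 0.06691
  raw-material variation: 0.20 × 0.61 × 0.80 × 0.14 = 0.013664
Normalizing constant Z = 0.0083424 + 0.14741 + 0.017934 + 0.06691 + 0.013664 = 0.25426.
P(supplier lot change | evidence) = 0.0083424 / 0.25426 ≈ 0.033.

0.033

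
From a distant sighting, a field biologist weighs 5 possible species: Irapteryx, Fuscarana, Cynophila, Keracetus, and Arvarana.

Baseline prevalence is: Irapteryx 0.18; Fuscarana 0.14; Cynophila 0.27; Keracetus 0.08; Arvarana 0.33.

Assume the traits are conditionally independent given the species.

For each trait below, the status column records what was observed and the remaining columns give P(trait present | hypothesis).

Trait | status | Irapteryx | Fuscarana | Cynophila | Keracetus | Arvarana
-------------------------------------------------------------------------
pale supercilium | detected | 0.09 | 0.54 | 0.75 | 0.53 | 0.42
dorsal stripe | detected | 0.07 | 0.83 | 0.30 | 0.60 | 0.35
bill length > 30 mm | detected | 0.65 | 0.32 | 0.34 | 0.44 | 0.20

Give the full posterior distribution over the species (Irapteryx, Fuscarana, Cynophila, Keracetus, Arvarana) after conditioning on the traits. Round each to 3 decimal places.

0.012, 0.322, 0.331, 0.179, 0.156

For each hypothesis, the unnormalized posterior weight is prior × product of the trait likelihoods:
  Irapteryx: 0.18 × 0.09 × 0.07 × 0.65 = 0.0007371
  Fuscarana: 0.14 × 0.54 × 0.83 × 0.32 = 0.020079
  Cynophila: 0.27 × 0.75 × 0.30 × 0.34 = 0.020655
  Keracetus: 0.08 × 0.53 × 0.60 × 0.44 = 0.011194
  Arvarana: 0.33 × 0.42 × 0.35 × 0.20 = 0.009702
Normalizing constant Z = 0.0007371 + 0.020079 + 0.020655 + 0.011194 + 0.009702 = 0.062367.
P(Irapteryx | evidence) = 0.0007371 / 0.062367 ≈ 0.012
P(Fuscarana | evidence) = 0.020079 / 0.062367 ≈ 0.322
P(Cynophila | evidence) = 0.020655 / 0.062367 ≈ 0.331
P(Keracetus | evidence) = 0.011194 / 0.062367 ≈ 0.179
P(Arvarana | evidence) = 0.009702 / 0.062367 ≈ 0.156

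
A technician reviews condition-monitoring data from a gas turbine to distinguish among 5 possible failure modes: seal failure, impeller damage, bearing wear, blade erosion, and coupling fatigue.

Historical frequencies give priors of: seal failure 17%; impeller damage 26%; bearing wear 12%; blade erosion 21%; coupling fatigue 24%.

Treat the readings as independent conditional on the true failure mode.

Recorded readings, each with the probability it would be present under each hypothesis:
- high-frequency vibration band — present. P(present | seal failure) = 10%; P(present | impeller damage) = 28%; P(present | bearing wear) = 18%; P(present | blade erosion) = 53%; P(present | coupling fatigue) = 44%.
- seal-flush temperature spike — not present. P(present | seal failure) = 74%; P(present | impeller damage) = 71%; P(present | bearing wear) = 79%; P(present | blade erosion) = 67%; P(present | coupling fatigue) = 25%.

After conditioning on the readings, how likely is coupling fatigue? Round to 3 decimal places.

For each hypothesis, the unnormalized posterior weight is prior × product of the reading likelihoods (using 1 − P(present | H) for each absent reading):
  seal failure: 0.17 × 0.10 × (1 − 0.74) = 0.00442
  impeller damage: 0.26 × 0.28 × (1 − 0.71) = 0.021112
  bearing wear: 0.12 × 0.18 × (1 − 0.79) = 0.004536
  blade erosion: 0.21 × 0.53 × (1 − 0.67) = 0.036729
  coupling fatigue: 0.24 × 0.44 × (1 − 0.25) = 0.0792
Marginal likelihood of the evidence = 0.146.
P(coupling fatigue | evidence) = 0.0792 / 0.146 ≈ 0.542.

0.542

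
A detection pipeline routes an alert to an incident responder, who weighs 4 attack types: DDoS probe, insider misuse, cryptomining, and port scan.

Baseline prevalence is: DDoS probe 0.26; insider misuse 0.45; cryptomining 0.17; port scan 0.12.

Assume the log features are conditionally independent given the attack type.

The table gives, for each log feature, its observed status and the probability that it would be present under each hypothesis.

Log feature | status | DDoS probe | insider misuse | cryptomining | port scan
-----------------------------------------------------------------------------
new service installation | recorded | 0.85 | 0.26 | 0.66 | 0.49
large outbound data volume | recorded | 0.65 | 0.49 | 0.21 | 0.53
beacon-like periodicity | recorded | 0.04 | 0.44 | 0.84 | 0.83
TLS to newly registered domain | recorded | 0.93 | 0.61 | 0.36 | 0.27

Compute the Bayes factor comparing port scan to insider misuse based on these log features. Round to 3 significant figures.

1.70

The Bayes factor is the ratio of the joint likelihoods of the log feature pattern under the two hypotheses.
  port scan: 0.49 × 0.53 × 0.83 × 0.27 = 0.058199
  insider misuse: 0.26 × 0.49 × 0.44 × 0.61 = 0.034194
Bayes factor = 0.058199 / 0.034194 ≈ 1.70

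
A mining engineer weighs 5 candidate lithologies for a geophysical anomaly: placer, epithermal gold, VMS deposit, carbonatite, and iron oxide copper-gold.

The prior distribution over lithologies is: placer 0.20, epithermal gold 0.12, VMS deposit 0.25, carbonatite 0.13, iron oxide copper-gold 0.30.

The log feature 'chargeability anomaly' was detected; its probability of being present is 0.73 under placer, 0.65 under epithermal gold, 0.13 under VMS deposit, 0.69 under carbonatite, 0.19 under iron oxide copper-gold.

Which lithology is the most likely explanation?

placer

By Bayes' rule, the unnormalized weight for each hypothesis is prior × likelihood:
  placer: 0.20 × 0.73 = 0.146
  epithermal gold: 0.12 × 0.65 = 0.078
  VMS deposit: 0.25 × 0.13 = 0.0325
  carbonatite: 0.13 × 0.69 = 0.0897
  iron oxide copper-gold: 0.30 × 0.19 = 0.057
The unnormalized weights sum to 0.4032.
P(placer | evidence) ≈ 0.146 / 0.4032 ≈ 0.362
P(epithermal gold | evidence) ≈ 0.078 / 0.4032 ≈ 0.193
P(VMS deposit | evidence) ≈ 0.0325 / 0.4032 ≈ 0.081
P(carbonatite | evidence) ≈ 0.0897 / 0.4032 ≈ 0.222
P(iron oxide copper-gold | evidence) ≈ 0.057 / 0.4032 ≈ 0.141
The largest is 0.362, so placer is most probable.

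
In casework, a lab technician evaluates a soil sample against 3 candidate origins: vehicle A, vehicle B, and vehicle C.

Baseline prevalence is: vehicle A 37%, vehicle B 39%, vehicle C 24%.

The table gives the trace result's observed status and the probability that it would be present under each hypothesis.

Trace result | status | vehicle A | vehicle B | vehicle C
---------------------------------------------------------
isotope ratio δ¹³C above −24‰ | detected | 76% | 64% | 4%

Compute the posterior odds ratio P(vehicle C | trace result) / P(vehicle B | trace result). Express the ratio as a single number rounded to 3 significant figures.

0.0385

Unnormalized posterior weight (prior times the trace result likelihood) for each of the two hypotheses:
  vehicle C: 0.24 × 0.04 = 0.0096
  vehicle B: 0.39 × 0.64 = 0.2496
Odds(vehicle C : vehicle B) = 0.0096 / 0.2496 ≈ 0.0385.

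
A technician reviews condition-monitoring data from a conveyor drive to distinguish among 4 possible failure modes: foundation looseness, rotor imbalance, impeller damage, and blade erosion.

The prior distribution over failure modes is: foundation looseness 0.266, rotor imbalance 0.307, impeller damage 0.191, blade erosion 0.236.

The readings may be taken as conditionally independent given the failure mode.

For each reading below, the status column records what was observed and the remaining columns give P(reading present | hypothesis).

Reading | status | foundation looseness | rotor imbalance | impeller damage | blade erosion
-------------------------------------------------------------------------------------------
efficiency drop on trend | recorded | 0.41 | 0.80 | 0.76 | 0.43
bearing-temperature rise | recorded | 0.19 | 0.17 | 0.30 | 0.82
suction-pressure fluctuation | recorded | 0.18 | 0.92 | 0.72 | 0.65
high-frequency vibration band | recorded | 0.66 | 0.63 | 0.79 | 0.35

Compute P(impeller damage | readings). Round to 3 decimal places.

By Bayes' rule with conditional independence, the unnormalized weight for each hypothesis is prior × ∏ likelihoods:
  foundation looseness: 0.266 × 0.41 × 0.19 × 0.18 × 0.66 = 0.0024617
  rotor imbalance: 0.307 × 0.80 × 0.17 × 0.92 × 0.63 = 0.024199
  impeller damage: 0.191 × 0.76 × 0.30 × 0.72 × 0.79 = 0.02477
  blade erosion: 0.236 × 0.43 × 0.82 × 0.65 × 0.35 = 0.018931
Normalizing constant Z = 0.0024617 + 0.024199 + 0.02477 + 0.018931 = 0.070362.
P(impeller damage | evidence) = 0.02477 / 0.070362 ≈ 0.352.

0.352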